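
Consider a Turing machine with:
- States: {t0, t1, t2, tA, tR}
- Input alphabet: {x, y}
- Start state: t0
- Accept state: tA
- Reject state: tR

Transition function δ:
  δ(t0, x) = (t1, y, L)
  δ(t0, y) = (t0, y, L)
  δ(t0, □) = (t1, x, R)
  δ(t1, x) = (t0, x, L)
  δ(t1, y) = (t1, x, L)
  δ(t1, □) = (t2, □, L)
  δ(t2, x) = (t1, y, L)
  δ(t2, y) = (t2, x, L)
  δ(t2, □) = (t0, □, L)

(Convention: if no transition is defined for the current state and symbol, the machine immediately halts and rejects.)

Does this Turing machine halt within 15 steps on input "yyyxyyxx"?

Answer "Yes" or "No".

Execution trace:
Initial: [t0]yyyxyyxx
Step 1: δ(t0, y) = (t0, y, L) → [t0]□yyyxyyxx
Step 2: δ(t0, □) = (t1, x, R) → x[t1]yyyxyyxx
Step 3: δ(t1, y) = (t1, x, L) → [t1]xxyyxyyxx
Step 4: δ(t1, x) = (t0, x, L) → [t0]□xxyyxyyxx
Step 5: δ(t0, □) = (t1, x, R) → x[t1]xxyyxyyxx
Step 6: δ(t1, x) = (t0, x, L) → [t0]xxxyyxyyxx
Step 7: δ(t0, x) = (t1, y, L) → [t1]□yxxyyxyyxx
Step 8: δ(t1, □) = (t2, □, L) → [t2]□□yxxyyxyyxx
Step 9: δ(t2, □) = (t0, □, L) → [t0]□□□yxxyyxyyxx
Step 10: δ(t0, □) = (t1, x, R) → x[t1]□□yxxyyxyyxx
Step 11: δ(t1, □) = (t2, □, L) → [t2]x□□yxxyyxyyxx
Step 12: δ(t2, x) = (t1, y, L) → [t1]□y□□yxxyyxyyxx
Step 13: δ(t1, □) = (t2, □, L) → [t2]□□y□□yxxyyxyyxx
Step 14: δ(t2, □) = (t0, □, L) → [t0]□□□y□□yxxyyxyyxx
Step 15: δ(t0, □) = (t1, x, R) → x[t1]□□y□□yxxyyxyyxx

The machine has not reached a halting state after 15 steps.
The machine did not halt within the 15-step bound.

Answer: No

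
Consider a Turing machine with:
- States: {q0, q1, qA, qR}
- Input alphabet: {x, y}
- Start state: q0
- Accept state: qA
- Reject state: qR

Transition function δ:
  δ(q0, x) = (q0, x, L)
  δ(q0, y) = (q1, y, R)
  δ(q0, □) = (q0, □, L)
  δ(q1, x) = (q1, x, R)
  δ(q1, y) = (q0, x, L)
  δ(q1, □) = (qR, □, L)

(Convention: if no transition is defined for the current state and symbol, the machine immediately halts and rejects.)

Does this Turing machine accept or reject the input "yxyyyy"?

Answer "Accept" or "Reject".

Execution trace:
Initial: [q0]yxyyyy
Step 1: δ(q0, y) = (q1, y, R) → y[q1]xyyyy
Step 2: δ(q1, x) = (q1, x, R) → yx[q1]yyyy
Step 3: δ(q1, y) = (q0, x, L) → y[q0]xxyyy
Step 4: δ(q0, x) = (q0, x, L) → [q0]yxxyyy
Step 5: δ(q0, y) = (q1, y, R) → y[q1]xxyyy
Step 6: δ(q1, x) = (q1, x, R) → yx[q1]xyyy
Step 7: δ(q1, x) = (q1, x, R) → yxx[q1]yyy
Step 8: δ(q1, y) = (q0, x, L) → yx[q0]xxyy
Step 9: δ(q0, x) = (q0, x, L) → y[q0]xxxyy
Step 10: δ(q0, x) = (q0, x, L) → [q0]yxxxyy
Step 11: δ(q0, y) = (q1, y, R) → y[q1]xxxyy
Step 12: δ(q1, x) = (q1, x, R) → yx[q1]xxyy
Step 13: δ(q1, x) = (q1, x, R) → yxx[q1]xyy
Step 14: δ(q1, x) = (q1, x, R) → yxxx[q1]yy
Step 15: δ(q1, y) = (q0, x, L) → yxx[q0]xxy
Step 16: δ(q0, x) = (q0, x, L) → yx[q0]xxxy
Step 17: δ(q0, x) = (q0, x, L) → y[q0]xxxxy
Step 18: δ(q0, x) = (q0, x, L) → [q0]yxxxxy
Step 19: δ(q0, y) = (q1, y, R) → y[q1]xxxxy
Step 20: δ(q1, x) = (q1, x, R) → yx[q1]xxxy
Step 21: δ(q1, x) = (q1, x, R) → yxx[q1]xxy
Step 22: δ(q1, x) = (q1, x, R) → yxxx[q1]xy
Step 23: δ(q1, x) = (q1, x, R) → yxxxx[q1]y
Step 24: δ(q1, y) = (q0, x, L) → yxxx[q0]xx
Step 25: δ(q0, x) = (q0, x, L) → yxx[q0]xxx
Step 26: δ(q0, x) = (q0, x, L) → yx[q0]xxxx
Step 27: δ(q0, x) = (q0, x, L) → y[q0]xxxxx
Step 28: δ(q0, x) = (q0, x, L) → [q0]yxxxxx
Step 29: δ(q0, y) = (q1, y, R) → y[q1]xxxxx
Step 30: δ(q1, x) = (q1, x, R) → yx[q1]xxxx
Step 31: δ(q1, x) = (q1, x, R) → yxx[q1]xxx
Step 32: δ(q1, x) = (q1, x, R) → yxxx[q1]xx
Step 33: δ(q1, x) = (q1, x, R) → yxxxx[q1]x
Step 34: δ(q1, x) = (q1, x, R) → yxxxxx[q1]□
Step 35: δ(q1, □) = (qR, □, L) → yxxxx[qR]x□

The machine reaches the reject state qR and halts.

Answer: Reject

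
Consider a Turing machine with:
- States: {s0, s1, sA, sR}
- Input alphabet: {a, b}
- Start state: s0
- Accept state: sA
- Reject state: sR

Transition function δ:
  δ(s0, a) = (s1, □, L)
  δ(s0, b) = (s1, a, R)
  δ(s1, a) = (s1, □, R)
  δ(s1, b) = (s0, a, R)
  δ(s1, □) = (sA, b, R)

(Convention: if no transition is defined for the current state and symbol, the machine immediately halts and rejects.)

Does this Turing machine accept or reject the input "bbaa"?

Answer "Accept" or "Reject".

Execution trace:
Initial: [s0]bbaa
Step 1: δ(s0, b) = (s1, a, R) → a[s1]baa
Step 2: δ(s1, b) = (s0, a, R) → aa[s0]aa
Step 3: δ(s0, a) = (s1, □, L) → a[s1]a□a
Step 4: δ(s1, a) = (s1, □, R) → a□[s1]□a
Step 5: δ(s1, □) = (sA, b, R) → a□b[sA]a

The machine reaches the accept state sA and halts.

Answer: Accept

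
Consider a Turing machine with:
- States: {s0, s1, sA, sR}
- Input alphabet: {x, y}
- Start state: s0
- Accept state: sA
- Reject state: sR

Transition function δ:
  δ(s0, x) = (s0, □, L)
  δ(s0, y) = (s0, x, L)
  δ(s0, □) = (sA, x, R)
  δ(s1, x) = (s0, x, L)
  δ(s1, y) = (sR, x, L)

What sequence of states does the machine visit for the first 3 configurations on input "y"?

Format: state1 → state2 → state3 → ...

Execution trace:
Initial: [s0]y
Step 1: δ(s0, y) = (s0, x, L) → [s0]□x
Step 2: δ(s0, □) = (sA, x, R) → x[sA]x

The machine reaches the accept state sA and halts.

State sequence: s0 → s0 → sA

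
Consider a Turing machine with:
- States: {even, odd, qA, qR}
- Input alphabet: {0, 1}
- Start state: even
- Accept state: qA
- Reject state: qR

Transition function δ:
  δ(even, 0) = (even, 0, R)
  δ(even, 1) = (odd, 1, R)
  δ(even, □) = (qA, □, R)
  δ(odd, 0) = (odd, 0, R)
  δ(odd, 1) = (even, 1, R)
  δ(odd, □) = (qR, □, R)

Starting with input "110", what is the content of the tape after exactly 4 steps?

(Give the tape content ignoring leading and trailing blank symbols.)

Execution trace:
Initial: [even]110
Step 1: δ(even, 1) = (odd, 1, R) → 1[odd]10
Step 2: δ(odd, 1) = (even, 1, R) → 11[even]0
Step 3: δ(even, 0) = (even, 0, R) → 110[even]□
Step 4: δ(even, □) = (qA, □, R) → 110□[qA]□

The machine reaches the accept state qA and halts.

After 4 steps, the tape (ignoring leading/trailing blanks) is: 110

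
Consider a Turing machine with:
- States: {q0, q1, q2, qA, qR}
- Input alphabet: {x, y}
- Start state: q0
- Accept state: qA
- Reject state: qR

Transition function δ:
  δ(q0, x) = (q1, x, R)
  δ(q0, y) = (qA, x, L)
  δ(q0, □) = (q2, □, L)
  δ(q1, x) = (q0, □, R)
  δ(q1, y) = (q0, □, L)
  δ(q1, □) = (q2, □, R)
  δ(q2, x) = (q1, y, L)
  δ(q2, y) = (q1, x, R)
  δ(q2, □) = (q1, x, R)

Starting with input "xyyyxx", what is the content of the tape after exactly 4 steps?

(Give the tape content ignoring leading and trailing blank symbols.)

Execution trace:
Initial: [q0]xyyyxx
Step 1: δ(q0, x) = (q1, x, R) → x[q1]yyyxx
Step 2: δ(q1, y) = (q0, □, L) → [q0]x□yyxx
Step 3: δ(q0, x) = (q1, x, R) → x[q1]□yyxx
Step 4: δ(q1, □) = (q2, □, R) → x□[q2]yyxx

After 4 steps, the tape (ignoring leading/trailing blanks) is: x□yyxx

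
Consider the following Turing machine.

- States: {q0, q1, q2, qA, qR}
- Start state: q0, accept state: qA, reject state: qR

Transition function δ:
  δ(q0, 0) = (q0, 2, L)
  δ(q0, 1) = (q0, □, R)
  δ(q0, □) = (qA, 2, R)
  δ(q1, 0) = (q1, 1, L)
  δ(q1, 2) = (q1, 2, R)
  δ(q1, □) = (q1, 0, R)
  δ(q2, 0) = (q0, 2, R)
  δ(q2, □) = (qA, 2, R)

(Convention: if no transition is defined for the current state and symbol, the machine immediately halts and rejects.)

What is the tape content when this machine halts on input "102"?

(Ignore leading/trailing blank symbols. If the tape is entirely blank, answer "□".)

Execution trace:
Initial: [q0]102
Step 1: δ(q0, 1) = (q0, □, R) → □[q0]02
Step 2: δ(q0, 0) = (q0, 2, L) → [q0]□22
Step 3: δ(q0, □) = (qA, 2, R) → 2[qA]22

The machine reaches the accept state qA and halts.

Final tape (ignoring leading/trailing blanks): 222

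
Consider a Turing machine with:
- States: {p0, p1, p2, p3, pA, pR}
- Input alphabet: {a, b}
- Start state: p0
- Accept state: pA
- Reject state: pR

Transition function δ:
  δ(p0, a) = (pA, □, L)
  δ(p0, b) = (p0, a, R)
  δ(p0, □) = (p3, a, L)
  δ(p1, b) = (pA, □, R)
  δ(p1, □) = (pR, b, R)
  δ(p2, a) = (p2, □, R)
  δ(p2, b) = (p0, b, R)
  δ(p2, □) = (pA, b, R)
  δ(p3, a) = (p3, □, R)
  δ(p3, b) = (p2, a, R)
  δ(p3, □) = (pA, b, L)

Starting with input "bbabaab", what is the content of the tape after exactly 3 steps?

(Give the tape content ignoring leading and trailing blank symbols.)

Execution trace:
Initial: [p0]bbabaab
Step 1: δ(p0, b) = (p0, a, R) → a[p0]babaab
Step 2: δ(p0, b) = (p0, a, R) → aa[p0]abaab
Step 3: δ(p0, a) = (pA, □, L) → a[pA]a□baab

The machine reaches the accept state pA and halts.

After 3 steps, the tape (ignoring leading/trailing blanks) is: aa□baab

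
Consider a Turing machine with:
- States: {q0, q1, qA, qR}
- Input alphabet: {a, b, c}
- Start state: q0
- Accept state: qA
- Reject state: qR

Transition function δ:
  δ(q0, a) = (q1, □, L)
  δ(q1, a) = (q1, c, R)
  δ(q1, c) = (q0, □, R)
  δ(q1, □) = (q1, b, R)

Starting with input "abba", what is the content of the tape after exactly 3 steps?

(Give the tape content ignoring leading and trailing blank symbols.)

Execution trace:
Initial: [q0]abba
Step 1: δ(q0, a) = (q1, □, L) → [q1]□□bba
Step 2: δ(q1, □) = (q1, b, R) → b[q1]□bba
Step 3: δ(q1, □) = (q1, b, R) → bb[q1]bba

No transition is defined for δ(q1, b). By convention the machine halts and rejects.

After 3 steps, the tape (ignoring leading/trailing blanks) is: bbbba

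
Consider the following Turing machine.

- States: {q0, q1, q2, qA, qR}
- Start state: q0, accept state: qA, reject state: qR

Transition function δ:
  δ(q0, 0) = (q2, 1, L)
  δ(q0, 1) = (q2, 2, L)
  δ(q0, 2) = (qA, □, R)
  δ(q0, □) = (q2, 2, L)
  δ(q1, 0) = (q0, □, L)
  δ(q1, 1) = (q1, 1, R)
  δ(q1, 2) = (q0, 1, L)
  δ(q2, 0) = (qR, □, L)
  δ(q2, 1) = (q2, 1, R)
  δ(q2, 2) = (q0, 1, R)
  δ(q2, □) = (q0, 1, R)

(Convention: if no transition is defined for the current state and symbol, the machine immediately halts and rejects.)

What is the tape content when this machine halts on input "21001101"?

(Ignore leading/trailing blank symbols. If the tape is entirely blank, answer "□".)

Execution trace:
Initial: [q0]21001101
Step 1: δ(q0, 2) = (qA, □, R) → □[qA]1001101

The machine reaches the accept state qA and halts.

Final tape (ignoring leading/trailing blanks): 1001101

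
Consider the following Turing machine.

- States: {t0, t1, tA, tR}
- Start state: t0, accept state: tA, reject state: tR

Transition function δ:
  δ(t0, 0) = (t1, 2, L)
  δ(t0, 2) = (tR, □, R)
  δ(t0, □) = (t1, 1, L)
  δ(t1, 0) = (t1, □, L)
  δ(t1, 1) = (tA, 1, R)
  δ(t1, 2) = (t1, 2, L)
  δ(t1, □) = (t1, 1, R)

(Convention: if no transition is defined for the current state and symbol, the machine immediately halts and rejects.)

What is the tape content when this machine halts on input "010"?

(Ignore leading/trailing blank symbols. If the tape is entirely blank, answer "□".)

Execution trace:
Initial: [t0]010
Step 1: δ(t0, 0) = (t1, 2, L) → [t1]□210
Step 2: δ(t1, □) = (t1, 1, R) → 1[t1]210
Step 3: δ(t1, 2) = (t1, 2, L) → [t1]1210
Step 4: δ(t1, 1) = (tA, 1, R) → 1[tA]210

The machine reaches the accept state tA and halts.

Final tape (ignoring leading/trailing blanks): 1210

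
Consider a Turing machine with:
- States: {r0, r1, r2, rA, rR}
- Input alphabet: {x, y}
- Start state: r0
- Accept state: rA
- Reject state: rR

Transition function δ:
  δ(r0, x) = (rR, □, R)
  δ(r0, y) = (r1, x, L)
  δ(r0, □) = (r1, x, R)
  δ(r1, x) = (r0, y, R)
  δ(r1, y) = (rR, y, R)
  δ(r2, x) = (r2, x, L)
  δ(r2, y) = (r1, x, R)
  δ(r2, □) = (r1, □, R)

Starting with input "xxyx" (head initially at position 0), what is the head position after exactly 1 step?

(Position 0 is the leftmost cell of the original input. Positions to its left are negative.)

Execution trace (head position shown):
Step 0: [r0]xxyx  (head at position 0)
Step 1: move right → □[rR]xyx  (head at position 1)

After 1 step, the head is at position 1.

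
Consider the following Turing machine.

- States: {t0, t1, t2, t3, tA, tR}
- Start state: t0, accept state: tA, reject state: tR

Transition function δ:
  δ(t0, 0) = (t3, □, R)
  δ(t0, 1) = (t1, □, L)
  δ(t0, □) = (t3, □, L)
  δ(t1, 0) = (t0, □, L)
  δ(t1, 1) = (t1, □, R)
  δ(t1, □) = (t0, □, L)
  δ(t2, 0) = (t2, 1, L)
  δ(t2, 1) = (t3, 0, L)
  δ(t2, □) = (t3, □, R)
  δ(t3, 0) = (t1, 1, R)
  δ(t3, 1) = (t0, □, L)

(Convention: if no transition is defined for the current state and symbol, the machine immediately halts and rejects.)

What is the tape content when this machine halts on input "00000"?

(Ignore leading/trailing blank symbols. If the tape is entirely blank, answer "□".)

Execution trace:
Initial: [t0]00000
Step 1: δ(t0, 0) = (t3, □, R) → □[t3]0000
Step 2: δ(t3, 0) = (t1, 1, R) → □1[t1]000
Step 3: δ(t1, 0) = (t0, □, L) → □[t0]1□00
Step 4: δ(t0, 1) = (t1, □, L) → [t1]□□□00
Step 5: δ(t1, □) = (t0, □, L) → [t0]□□□□00
Step 6: δ(t0, □) = (t3, □, L) → [t3]□□□□□00

No transition is defined for δ(t3, □). By convention the machine halts and rejects.

Final tape (ignoring leading/trailing blanks): 00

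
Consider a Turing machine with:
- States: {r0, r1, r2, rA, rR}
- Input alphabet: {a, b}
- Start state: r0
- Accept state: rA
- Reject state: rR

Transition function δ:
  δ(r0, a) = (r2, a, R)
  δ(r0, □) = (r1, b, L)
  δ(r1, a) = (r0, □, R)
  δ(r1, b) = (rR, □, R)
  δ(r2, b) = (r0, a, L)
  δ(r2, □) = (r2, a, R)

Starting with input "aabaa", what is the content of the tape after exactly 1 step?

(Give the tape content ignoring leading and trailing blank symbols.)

Execution trace:
Initial: [r0]aabaa
Step 1: δ(r0, a) = (r2, a, R) → a[r2]abaa

No transition is defined for δ(r2, a). By convention the machine halts and rejects.

After 1 step, the tape (ignoring leading/trailing blanks) is: aabaa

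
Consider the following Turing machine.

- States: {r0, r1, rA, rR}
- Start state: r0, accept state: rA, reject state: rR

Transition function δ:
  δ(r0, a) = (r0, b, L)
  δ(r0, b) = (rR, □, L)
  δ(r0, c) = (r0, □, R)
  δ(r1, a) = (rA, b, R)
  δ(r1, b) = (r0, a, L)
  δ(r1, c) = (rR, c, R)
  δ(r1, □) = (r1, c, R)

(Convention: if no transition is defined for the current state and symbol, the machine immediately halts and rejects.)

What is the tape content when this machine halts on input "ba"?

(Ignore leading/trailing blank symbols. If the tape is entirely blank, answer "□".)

Execution trace:
Initial: [r0]ba
Step 1: δ(r0, b) = (rR, □, L) → [rR]□□a

The machine reaches the reject state rR and halts.

Final tape (ignoring leading/trailing blanks): a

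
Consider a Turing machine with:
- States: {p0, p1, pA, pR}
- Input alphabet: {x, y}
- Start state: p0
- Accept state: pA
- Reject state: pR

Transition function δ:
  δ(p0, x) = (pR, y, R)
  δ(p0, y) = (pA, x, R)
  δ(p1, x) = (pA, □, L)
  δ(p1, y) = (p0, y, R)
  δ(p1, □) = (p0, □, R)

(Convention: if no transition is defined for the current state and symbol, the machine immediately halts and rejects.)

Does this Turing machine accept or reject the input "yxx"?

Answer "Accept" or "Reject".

Execution trace:
Initial: [p0]yxx
Step 1: δ(p0, y) = (pA, x, R) → x[pA]xx

The machine reaches the accept state pA and halts.

Answer: Accept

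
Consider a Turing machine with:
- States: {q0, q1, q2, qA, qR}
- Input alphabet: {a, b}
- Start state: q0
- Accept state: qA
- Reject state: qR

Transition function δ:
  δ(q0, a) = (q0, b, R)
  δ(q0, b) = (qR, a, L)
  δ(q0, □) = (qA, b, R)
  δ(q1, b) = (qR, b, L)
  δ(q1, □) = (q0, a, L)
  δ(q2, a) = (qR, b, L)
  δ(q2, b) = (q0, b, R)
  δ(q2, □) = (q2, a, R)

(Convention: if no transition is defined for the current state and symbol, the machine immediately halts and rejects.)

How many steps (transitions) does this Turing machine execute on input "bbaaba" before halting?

Execution trace:
Initial: [q0]bbaaba
Step 1: δ(q0, b) = (qR, a, L) → [qR]□abaaba

The machine reaches the reject state qR and halts.

The machine executed 1 step before halting.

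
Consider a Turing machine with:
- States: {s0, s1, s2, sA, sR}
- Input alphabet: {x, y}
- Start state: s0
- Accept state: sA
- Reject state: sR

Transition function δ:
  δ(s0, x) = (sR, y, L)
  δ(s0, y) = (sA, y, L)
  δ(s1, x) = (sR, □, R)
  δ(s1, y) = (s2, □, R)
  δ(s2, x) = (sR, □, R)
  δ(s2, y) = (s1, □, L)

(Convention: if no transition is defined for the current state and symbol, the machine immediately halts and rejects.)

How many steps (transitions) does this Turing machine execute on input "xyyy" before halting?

Execution trace:
Initial: [s0]xyyy
Step 1: δ(s0, x) = (sR, y, L) → [sR]□yyyy

The machine reaches the reject state sR and halts.

The machine executed 1 step before halting.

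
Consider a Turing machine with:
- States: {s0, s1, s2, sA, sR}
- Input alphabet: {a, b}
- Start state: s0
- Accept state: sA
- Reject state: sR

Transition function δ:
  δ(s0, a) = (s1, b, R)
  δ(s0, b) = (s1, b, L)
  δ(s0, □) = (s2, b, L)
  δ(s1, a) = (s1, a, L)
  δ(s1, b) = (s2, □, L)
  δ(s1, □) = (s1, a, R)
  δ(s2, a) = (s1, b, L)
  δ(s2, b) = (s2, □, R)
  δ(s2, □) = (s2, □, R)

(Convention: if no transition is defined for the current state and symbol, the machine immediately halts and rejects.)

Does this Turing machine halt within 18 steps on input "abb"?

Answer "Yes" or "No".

Execution trace:
Initial: [s0]abb
Step 1: δ(s0, a) = (s1, b, R) → b[s1]bb
Step 2: δ(s1, b) = (s2, □, L) → [s2]b□b
Step 3: δ(s2, b) = (s2, □, R) → □[s2]□b
Step 4: δ(s2, □) = (s2, □, R) → □□[s2]b
Step 5: δ(s2, b) = (s2, □, R) → □□□[s2]□
Step 6: δ(s2, □) = (s2, □, R) → □□□□[s2]□
Step 7: δ(s2, □) = (s2, □, R) → □□□□□[s2]□
Step 8: δ(s2, □) = (s2, □, R) → □□□□□□[s2]□
Step 9: δ(s2, □) = (s2, □, R) → □□□□□□□[s2]□
Step 10: δ(s2, □) = (s2, □, R) → □□□□□□□□[s2]□
Step 11: δ(s2, □) = (s2, □, R) → □□□□□□□□□[s2]□
Step 12: δ(s2, □) = (s2, □, R) → □□□□□□□□□□[s2]□
Step 13: δ(s2, □) = (s2, □, R) → □□□□□□□□□□□[s2]□
Step 14: δ(s2, □) = (s2, □, R) → □□□□□□□□□□□□[s2]□
Step 15: δ(s2, □) = (s2, □, R) → □□□□□□□□□□□□□[s2]□
Step 16: δ(s2, □) = (s2, □, R) → □□□□□□□□□□□□□□[s2]□
Step 17: δ(s2, □) = (s2, □, R) → □□□□□□□□□□□□□□□[s2]□
Step 18: δ(s2, □) = (s2, □, R) → □□□□□□□□□□□□□□□□[s2]□

The machine has not reached a halting state after 18 steps.
The machine did not halt within the 18-step bound.

Answer: No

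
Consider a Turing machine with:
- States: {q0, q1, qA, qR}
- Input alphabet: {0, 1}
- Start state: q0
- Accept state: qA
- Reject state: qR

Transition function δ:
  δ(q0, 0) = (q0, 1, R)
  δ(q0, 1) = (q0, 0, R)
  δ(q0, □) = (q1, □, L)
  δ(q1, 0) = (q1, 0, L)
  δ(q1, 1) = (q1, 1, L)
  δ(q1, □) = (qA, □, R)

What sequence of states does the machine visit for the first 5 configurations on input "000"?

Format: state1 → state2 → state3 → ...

Execution trace:
Initial: [q0]000
Step 1: δ(q0, 0) = (q0, 1, R) → 1[q0]00
Step 2: δ(q0, 0) = (q0, 1, R) → 11[q0]0
Step 3: δ(q0, 0) = (q0, 1, R) → 111[q0]□
Step 4: δ(q0, □) = (q1, □, L) → 11[q1]1□

State sequence: q0 → q0 → q0 → q0 → q1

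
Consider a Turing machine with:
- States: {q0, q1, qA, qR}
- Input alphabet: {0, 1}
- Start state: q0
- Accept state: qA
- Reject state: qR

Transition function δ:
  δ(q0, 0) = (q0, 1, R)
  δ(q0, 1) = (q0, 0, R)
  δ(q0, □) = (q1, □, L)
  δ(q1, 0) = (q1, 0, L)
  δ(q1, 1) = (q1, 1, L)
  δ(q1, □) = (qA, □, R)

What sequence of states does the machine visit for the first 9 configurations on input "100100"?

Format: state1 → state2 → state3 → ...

Execution trace:
Initial: [q0]100100
Step 1: δ(q0, 1) = (q0, 0, R) → 0[q0]00100
Step 2: δ(q0, 0) = (q0, 1, R) → 01[q0]0100
Step 3: δ(q0, 0) = (q0, 1, R) → 011[q0]100
Step 4: δ(q0, 1) = (q0, 0, R) → 0110[q0]00
Step 5: δ(q0, 0) = (q0, 1, R) → 01101[q0]0
Step 6: δ(q0, 0) = (q0, 1, R) → 011011[q0]□
Step 7: δ(q0, □) = (q1, □, L) → 01101[q1]1□
Step 8: δ(q1, 1) = (q1, 1, L) → 0110[q1]11□

State sequence: q0 → q0 → q0 → q0 → q0 → q0 → q0 → q1 → q1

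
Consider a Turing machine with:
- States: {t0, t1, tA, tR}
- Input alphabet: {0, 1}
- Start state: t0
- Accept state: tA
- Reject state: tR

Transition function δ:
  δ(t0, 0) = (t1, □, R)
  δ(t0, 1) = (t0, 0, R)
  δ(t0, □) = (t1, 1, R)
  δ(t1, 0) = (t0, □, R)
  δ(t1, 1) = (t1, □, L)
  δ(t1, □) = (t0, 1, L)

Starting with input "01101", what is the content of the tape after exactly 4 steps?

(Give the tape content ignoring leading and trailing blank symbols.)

Execution trace:
Initial: [t0]01101
Step 1: δ(t0, 0) = (t1, □, R) → □[t1]1101
Step 2: δ(t1, 1) = (t1, □, L) → [t1]□□101
Step 3: δ(t1, □) = (t0, 1, L) → [t0]□1□101
Step 4: δ(t0, □) = (t1, 1, R) → 1[t1]1□101

After 4 steps, the tape (ignoring leading/trailing blanks) is: 11□101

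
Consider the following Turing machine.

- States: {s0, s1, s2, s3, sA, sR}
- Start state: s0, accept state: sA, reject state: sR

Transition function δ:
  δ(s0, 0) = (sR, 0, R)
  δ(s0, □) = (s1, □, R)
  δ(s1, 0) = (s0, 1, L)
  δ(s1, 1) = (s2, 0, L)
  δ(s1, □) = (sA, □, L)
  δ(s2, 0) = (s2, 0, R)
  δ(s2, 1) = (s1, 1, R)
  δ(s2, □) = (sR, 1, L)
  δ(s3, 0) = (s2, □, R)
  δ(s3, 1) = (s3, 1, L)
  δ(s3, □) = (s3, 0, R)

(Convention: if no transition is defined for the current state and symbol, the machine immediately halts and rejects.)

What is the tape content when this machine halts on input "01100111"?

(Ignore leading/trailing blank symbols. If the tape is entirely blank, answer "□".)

Execution trace:
Initial: [s0]01100111
Step 1: δ(s0, 0) = (sR, 0, R) → 0[sR]1100111

The machine reaches the reject state sR and halts.

Final tape (ignoring leading/trailing blanks): 01100111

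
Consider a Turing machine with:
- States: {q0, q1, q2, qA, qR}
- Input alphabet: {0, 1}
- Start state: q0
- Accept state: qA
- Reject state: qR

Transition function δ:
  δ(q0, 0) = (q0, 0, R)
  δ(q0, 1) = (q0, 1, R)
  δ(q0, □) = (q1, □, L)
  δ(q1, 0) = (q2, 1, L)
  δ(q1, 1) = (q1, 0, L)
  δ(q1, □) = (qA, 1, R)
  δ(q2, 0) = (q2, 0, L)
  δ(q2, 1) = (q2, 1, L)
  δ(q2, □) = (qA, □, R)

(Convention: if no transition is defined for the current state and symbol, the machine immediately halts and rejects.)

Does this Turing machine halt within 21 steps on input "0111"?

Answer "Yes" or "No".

Execution trace:
Initial: [q0]0111
Step 1: δ(q0, 0) = (q0, 0, R) → 0[q0]111
Step 2: δ(q0, 1) = (q0, 1, R) → 01[q0]11
Step 3: δ(q0, 1) = (q0, 1, R) → 011[q0]1
Step 4: δ(q0, 1) = (q0, 1, R) → 0111[q0]□
Step 5: δ(q0, □) = (q1, □, L) → 011[q1]1□
Step 6: δ(q1, 1) = (q1, 0, L) → 01[q1]10□
Step 7: δ(q1, 1) = (q1, 0, L) → 0[q1]100□
Step 8: δ(q1, 1) = (q1, 0, L) → [q1]0000□
Step 9: δ(q1, 0) = (q2, 1, L) → [q2]□1000□
Step 10: δ(q2, □) = (qA, □, R) → □[qA]1000□

The machine reaches the accept state qA and halts.
The machine halted after 10 steps (within the 21-step bound).

Answer: Yes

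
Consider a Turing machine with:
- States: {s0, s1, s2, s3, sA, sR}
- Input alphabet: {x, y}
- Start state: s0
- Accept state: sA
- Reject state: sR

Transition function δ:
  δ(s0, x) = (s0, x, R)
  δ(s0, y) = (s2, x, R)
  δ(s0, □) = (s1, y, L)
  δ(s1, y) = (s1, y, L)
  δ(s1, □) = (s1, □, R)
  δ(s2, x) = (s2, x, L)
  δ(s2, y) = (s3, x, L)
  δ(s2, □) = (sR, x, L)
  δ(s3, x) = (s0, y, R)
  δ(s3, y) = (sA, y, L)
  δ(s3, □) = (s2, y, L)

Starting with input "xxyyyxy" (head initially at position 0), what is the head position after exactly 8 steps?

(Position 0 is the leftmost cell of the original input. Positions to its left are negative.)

Execution trace (head position shown):
Step 0: [s0]xxyyyxy  (head at position 0)
Step 1: move right → x[s0]xyyyxy  (head at position 1)
Step 2: move right → xx[s0]yyyxy  (head at position 2)
Step 3: move right → xxx[s2]yyxy  (head at position 3)
Step 4: move left → xx[s3]xxyxy  (head at position 2)
Step 5: move right → xxy[s0]xyxy  (head at position 3)
Step 6: move right → xxyx[s0]yxy  (head at position 4)
Step 7: move right → xxyxx[s2]xy  (head at position 5)
Step 8: move left → xxyx[s2]xxy  (head at position 4)

After 8 steps, the head is at position 4.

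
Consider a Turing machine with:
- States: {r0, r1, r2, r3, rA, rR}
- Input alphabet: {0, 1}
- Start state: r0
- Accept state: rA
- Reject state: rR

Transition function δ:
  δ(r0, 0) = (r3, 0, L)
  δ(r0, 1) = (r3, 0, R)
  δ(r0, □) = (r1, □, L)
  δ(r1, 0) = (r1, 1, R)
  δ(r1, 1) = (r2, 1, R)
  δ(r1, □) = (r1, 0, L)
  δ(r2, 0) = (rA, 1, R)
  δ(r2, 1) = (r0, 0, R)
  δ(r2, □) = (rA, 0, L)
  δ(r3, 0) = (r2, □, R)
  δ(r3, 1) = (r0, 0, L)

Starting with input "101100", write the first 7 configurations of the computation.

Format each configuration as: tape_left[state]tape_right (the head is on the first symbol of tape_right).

Transitions applied:
Step 1: δ(r0, 1) = (r3, 0, R)
Step 2: δ(r3, 0) = (r2, □, R)
Step 3: δ(r2, 1) = (r0, 0, R)
Step 4: δ(r0, 1) = (r3, 0, R)
Step 5: δ(r3, 0) = (r2, □, R)
Step 6: δ(r2, 0) = (rA, 1, R)

The first 7 configurations are:
[r0]101100 ⊢ 0[r3]01100 ⊢ 0□[r2]1100 ⊢ 0□0[r0]100 ⊢ 0□00[r3]00 ⊢ 0□00□[r2]0 ⊢ 0□00□1[rA]□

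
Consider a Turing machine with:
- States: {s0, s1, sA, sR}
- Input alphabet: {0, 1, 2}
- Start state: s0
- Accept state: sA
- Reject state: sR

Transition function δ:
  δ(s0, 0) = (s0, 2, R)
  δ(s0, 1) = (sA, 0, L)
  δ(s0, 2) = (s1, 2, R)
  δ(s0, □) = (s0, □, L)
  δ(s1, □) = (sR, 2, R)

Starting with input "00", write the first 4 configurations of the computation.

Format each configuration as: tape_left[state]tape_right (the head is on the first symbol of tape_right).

Transitions applied:
Step 1: δ(s0, 0) = (s0, 2, R)
Step 2: δ(s0, 0) = (s0, 2, R)
Step 3: δ(s0, □) = (s0, □, L)

The first 4 configurations are:
[s0]00 ⊢ 2[s0]0 ⊢ 22[s0]□ ⊢ 2[s0]2□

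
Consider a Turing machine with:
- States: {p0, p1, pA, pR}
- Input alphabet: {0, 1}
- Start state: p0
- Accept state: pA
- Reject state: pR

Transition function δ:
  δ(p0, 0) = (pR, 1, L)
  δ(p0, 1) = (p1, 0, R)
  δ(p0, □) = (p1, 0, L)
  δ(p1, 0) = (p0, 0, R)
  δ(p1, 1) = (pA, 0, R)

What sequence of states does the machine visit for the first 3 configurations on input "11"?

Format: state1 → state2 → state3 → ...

Execution trace:
Initial: [p0]11
Step 1: δ(p0, 1) = (p1, 0, R) → 0[p1]1
Step 2: δ(p1, 1) = (pA, 0, R) → 00[pA]□

The machine reaches the accept state pA and halts.

State sequence: p0 → p1 → pA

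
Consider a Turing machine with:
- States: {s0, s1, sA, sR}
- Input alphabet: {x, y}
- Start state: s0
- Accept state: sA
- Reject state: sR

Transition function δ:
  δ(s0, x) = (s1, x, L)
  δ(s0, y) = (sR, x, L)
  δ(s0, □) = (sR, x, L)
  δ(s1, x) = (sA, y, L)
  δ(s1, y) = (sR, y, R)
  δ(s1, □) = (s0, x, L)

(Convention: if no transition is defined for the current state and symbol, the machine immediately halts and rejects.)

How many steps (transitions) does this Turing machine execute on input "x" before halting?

Execution trace:
Initial: [s0]x
Step 1: δ(s0, x) = (s1, x, L) → [s1]□x
Step 2: δ(s1, □) = (s0, x, L) → [s0]□xx
Step 3: δ(s0, □) = (sR, x, L) → [sR]□xxx

The machine reaches the reject state sR and halts.

The machine executed 3 steps before halting.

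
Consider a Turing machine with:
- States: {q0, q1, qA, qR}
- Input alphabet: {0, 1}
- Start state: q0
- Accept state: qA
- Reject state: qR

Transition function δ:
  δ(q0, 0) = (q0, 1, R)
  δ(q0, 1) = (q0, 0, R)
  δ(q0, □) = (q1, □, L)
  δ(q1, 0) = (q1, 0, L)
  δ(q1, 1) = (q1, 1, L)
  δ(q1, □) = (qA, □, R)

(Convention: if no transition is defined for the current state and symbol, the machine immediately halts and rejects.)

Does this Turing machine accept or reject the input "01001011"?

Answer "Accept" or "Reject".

Execution trace:
Initial: [q0]01001011
Step 1: δ(q0, 0) = (q0, 1, R) → 1[q0]1001011
Step 2: δ(q0, 1) = (q0, 0, R) → 10[q0]001011
Step 3: δ(q0, 0) = (q0, 1, R) → 101[q0]01011
Step 4: δ(q0, 0) = (q0, 1, R) → 1011[q0]1011
Step 5: δ(q0, 1) = (q0, 0, R) → 10110[q0]011
Step 6: δ(q0, 0) = (q0, 1, R) → 101101[q0]11
Step 7: δ(q0, 1) = (q0, 0, R) → 1011010[q0]1
Step 8: δ(q0, 1) = (q0, 0, R) → 10110100[q0]□
Step 9: δ(q0, □) = (q1, □, L) → 1011010[q1]0□
Step 10: δ(q1, 0) = (q1, 0, L) → 101101[q1]00□
Step 11: δ(q1, 0) = (q1, 0, L) → 10110[q1]100□
Step 12: δ(q1, 1) = (q1, 1, L) → 1011[q1]0100□
Step 13: δ(q1, 0) = (q1, 0, L) → 101[q1]10100□
Step 14: δ(q1, 1) = (q1, 1, L) → 10[q1]110100□
Step 15: δ(q1, 1) = (q1, 1, L) → 1[q1]0110100□
Step 16: δ(q1, 0) = (q1, 0, L) → [q1]10110100□
Step 17: δ(q1, 1) = (q1, 1, L) → [q1]□10110100□
Step 18: δ(q1, □) = (qA, □, R) → □[qA]10110100□

The machine reaches the accept state qA and halts.

Answer: Accept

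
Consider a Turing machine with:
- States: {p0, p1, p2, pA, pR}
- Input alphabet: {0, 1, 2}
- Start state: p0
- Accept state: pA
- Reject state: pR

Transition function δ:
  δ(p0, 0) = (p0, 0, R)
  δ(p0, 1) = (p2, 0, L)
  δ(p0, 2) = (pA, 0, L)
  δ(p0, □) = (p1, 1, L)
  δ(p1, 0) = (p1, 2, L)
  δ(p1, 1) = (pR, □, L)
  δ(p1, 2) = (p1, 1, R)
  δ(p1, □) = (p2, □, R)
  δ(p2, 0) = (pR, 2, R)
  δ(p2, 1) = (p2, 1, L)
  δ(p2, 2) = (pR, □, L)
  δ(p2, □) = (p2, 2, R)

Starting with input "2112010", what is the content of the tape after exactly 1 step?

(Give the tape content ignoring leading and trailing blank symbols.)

Execution trace:
Initial: [p0]2112010
Step 1: δ(p0, 2) = (pA, 0, L) → [pA]□0112010

The machine reaches the accept state pA and halts.

After 1 step, the tape (ignoring leading/trailing blanks) is: 0112010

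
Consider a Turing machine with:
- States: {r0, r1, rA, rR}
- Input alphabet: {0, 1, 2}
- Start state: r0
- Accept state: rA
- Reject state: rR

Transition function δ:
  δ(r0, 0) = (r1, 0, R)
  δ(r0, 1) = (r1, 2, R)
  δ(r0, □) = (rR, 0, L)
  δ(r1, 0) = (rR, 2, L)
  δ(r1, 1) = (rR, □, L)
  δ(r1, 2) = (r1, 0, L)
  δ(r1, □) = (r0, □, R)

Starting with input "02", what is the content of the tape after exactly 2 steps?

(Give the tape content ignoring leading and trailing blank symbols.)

Execution trace:
Initial: [r0]02
Step 1: δ(r0, 0) = (r1, 0, R) → 0[r1]2
Step 2: δ(r1, 2) = (r1, 0, L) → [r1]00

After 2 steps, the tape (ignoring leading/trailing blanks) is: 00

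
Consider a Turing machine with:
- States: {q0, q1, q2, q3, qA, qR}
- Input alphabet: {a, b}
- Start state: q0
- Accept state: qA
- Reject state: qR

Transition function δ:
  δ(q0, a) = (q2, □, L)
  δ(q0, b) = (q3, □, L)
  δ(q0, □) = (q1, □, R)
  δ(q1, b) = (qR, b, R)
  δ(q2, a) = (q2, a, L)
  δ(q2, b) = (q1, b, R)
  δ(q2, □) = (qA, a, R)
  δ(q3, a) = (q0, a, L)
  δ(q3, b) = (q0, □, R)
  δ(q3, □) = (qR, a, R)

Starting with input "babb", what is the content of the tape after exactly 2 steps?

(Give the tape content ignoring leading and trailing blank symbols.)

Execution trace:
Initial: [q0]babb
Step 1: δ(q0, b) = (q3, □, L) → [q3]□□abb
Step 2: δ(q3, □) = (qR, a, R) → a[qR]□abb

The machine reaches the reject state qR and halts.

After 2 steps, the tape (ignoring leading/trailing blanks) is: a□abb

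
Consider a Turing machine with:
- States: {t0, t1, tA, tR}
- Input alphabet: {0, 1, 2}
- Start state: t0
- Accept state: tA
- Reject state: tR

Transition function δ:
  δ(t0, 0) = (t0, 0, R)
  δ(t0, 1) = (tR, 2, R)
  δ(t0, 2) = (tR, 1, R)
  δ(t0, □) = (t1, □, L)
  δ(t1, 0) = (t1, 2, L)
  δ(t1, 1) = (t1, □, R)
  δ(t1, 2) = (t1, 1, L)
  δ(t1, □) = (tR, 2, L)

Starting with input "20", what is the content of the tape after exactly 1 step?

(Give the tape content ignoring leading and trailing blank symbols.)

Execution trace:
Initial: [t0]20
Step 1: δ(t0, 2) = (tR, 1, R) → 1[tR]0

The machine reaches the reject state tR and halts.

After 1 step, the tape (ignoring leading/trailing blanks) is: 10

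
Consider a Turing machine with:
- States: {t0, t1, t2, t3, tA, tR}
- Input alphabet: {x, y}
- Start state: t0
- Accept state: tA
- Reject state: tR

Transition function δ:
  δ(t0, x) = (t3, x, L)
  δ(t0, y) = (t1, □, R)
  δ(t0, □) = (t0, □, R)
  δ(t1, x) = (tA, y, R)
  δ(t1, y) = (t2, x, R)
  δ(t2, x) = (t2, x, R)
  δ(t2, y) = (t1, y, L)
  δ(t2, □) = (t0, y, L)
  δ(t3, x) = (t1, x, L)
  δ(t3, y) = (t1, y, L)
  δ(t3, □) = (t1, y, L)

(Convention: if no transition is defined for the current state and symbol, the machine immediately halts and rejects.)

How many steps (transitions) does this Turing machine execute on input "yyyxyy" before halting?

Execution trace:
Initial: [t0]yyyxyy
Step 1: δ(t0, y) = (t1, □, R) → □[t1]yyxyy
Step 2: δ(t1, y) = (t2, x, R) → □x[t2]yxyy
Step 3: δ(t2, y) = (t1, y, L) → □[t1]xyxyy
Step 4: δ(t1, x) = (tA, y, R) → □y[tA]yxyy

The machine reaches the accept state tA and halts.

The machine executed 4 steps before halting.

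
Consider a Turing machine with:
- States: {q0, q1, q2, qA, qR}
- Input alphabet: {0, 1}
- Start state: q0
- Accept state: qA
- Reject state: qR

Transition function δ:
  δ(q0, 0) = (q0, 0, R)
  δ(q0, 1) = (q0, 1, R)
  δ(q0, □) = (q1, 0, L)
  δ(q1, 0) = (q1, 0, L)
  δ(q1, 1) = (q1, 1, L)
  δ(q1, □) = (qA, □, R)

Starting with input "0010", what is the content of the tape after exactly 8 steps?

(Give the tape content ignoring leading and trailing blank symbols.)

Execution trace:
Initial: [q0]0010
Step 1: δ(q0, 0) = (q0, 0, R) → 0[q0]010
Step 2: δ(q0, 0) = (q0, 0, R) → 00[q0]10
Step 3: δ(q0, 1) = (q0, 1, R) → 001[q0]0
Step 4: δ(q0, 0) = (q0, 0, R) → 0010[q0]□
Step 5: δ(q0, □) = (q1, 0, L) → 001[q1]00
Step 6: δ(q1, 0) = (q1, 0, L) → 00[q1]100
Step 7: δ(q1, 1) = (q1, 1, L) → 0[q1]0100
Step 8: δ(q1, 0) = (q1, 0, L) → [q1]00100

After 8 steps, the tape (ignoring leading/trailing blanks) is: 00100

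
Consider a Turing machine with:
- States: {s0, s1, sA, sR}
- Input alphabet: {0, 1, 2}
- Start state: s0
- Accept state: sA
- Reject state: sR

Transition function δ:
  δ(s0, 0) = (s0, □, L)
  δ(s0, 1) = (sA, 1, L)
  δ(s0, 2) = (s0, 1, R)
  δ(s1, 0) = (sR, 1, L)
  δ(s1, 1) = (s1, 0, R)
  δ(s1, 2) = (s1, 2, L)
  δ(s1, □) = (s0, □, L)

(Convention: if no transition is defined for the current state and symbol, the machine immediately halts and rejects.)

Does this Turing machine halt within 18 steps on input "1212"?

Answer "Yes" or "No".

Execution trace:
Initial: [s0]1212
Step 1: δ(s0, 1) = (sA, 1, L) → [sA]□1212

The machine reaches the accept state sA and halts.
The machine halted after 1 step (within the 18-step bound).

Answer: Yes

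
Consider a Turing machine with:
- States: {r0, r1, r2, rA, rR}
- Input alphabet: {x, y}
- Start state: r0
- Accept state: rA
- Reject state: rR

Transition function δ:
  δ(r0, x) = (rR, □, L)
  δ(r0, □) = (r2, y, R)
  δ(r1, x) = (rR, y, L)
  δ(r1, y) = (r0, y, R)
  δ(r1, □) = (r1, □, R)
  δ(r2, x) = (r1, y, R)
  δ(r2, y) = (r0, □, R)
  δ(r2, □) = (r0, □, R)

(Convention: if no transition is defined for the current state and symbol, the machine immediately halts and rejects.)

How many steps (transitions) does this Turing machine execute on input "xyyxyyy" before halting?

Execution trace:
Initial: [r0]xyyxyyy
Step 1: δ(r0, x) = (rR, □, L) → [rR]□□yyxyyy

The machine reaches the reject state rR and halts.

The machine executed 1 step before halting.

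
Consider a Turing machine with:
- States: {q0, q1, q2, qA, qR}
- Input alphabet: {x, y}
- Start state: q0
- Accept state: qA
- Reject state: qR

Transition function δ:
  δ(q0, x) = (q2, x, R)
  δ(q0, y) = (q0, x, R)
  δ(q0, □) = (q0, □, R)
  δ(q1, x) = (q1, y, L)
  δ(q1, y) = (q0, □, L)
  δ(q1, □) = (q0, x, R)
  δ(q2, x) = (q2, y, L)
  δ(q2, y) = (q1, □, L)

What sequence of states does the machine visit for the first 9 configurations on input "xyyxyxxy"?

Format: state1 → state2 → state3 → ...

Execution trace:
Initial: [q0]xyyxyxxy
Step 1: δ(q0, x) = (q2, x, R) → x[q2]yyxyxxy
Step 2: δ(q2, y) = (q1, □, L) → [q1]x□yxyxxy
Step 3: δ(q1, x) = (q1, y, L) → [q1]□y□yxyxxy
Step 4: δ(q1, □) = (q0, x, R) → x[q0]y□yxyxxy
Step 5: δ(q0, y) = (q0, x, R) → xx[q0]□yxyxxy
Step 6: δ(q0, □) = (q0, □, R) → xx□[q0]yxyxxy
Step 7: δ(q0, y) = (q0, x, R) → xx□x[q0]xyxxy
Step 8: δ(q0, x) = (q2, x, R) → xx□xx[q2]yxxy

State sequence: q0 → q2 → q1 → q1 → q0 → q0 → q0 → q0 → q2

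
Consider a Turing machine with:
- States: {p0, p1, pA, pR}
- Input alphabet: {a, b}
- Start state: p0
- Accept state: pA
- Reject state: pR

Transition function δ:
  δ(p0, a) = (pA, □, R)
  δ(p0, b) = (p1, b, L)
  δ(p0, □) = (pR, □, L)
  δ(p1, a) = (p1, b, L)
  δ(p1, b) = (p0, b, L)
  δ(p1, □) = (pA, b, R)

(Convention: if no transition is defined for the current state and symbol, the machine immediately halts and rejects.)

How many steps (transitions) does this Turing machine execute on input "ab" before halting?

Execution trace:
Initial: [p0]ab
Step 1: δ(p0, a) = (pA, □, R) → □[pA]b

The machine reaches the accept state pA and halts.

The machine executed 1 step before halting.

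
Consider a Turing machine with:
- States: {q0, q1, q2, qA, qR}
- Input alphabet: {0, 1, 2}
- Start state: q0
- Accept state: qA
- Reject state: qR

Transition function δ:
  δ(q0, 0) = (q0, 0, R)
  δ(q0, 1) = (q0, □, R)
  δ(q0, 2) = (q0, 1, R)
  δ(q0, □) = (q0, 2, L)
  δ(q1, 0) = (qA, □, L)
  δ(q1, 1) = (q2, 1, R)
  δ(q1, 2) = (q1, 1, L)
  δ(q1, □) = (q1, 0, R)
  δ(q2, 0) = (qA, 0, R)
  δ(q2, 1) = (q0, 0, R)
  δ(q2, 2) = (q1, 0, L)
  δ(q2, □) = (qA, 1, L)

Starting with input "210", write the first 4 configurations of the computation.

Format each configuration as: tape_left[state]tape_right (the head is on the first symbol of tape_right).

Transitions applied:
Step 1: δ(q0, 2) = (q0, 1, R)
Step 2: δ(q0, 1) = (q0, □, R)
Step 3: δ(q0, 0) = (q0, 0, R)

The first 4 configurations are:
[q0]210 ⊢ 1[q0]10 ⊢ 1□[q0]0 ⊢ 1□0[q0]□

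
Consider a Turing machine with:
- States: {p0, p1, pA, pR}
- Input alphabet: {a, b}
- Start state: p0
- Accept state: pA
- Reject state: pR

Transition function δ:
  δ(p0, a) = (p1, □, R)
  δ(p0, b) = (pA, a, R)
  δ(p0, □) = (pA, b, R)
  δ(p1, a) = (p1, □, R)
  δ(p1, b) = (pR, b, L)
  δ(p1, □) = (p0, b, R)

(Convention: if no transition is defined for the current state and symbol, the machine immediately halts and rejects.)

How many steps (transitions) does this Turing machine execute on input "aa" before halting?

Execution trace:
Initial: [p0]aa
Step 1: δ(p0, a) = (p1, □, R) → □[p1]a
Step 2: δ(p1, a) = (p1, □, R) → □□[p1]□
Step 3: δ(p1, □) = (p0, b, R) → □□b[p0]□
Step 4: δ(p0, □) = (pA, b, R) → □□bb[pA]□

The machine reaches the accept state pA and halts.

The machine executed 4 steps before halting.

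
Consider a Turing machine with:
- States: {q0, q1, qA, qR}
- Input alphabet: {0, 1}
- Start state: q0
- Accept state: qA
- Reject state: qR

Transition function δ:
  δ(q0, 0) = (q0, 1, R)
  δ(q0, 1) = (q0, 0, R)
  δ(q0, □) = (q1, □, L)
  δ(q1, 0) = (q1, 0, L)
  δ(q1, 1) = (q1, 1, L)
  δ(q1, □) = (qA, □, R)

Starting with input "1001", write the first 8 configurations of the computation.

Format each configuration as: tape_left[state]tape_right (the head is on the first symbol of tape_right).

Transitions applied:
Step 1: δ(q0, 1) = (q0, 0, R)
Step 2: δ(q0, 0) = (q0, 1, R)
Step 3: δ(q0, 0) = (q0, 1, R)
Step 4: δ(q0, 1) = (q0, 0, R)
Step 5: δ(q0, □) = (q1, □, L)
Step 6: δ(q1, 0) = (q1, 0, L)
Step 7: δ(q1, 1) = (q1, 1, L)

The first 8 configurations are:
[q0]1001 ⊢ 0[q0]001 ⊢ 01[q0]01 ⊢ 011[q0]1 ⊢ 0110[q0]□ ⊢ 011[q1]0□ ⊢ 01[q1]10□ ⊢ 0[q1]110□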